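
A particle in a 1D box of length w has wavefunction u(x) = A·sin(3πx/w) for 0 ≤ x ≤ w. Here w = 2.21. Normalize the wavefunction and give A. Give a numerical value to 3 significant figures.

The normalization condition is ∫|u|² dx = 1 from 0 to w.
With ∫₀^w sin²(nπx/w) dx = w/2, carrying out the integral gives A² · w/2.
Hence A² = 1/[w/2].
With w = 2.21: A² = 0.9050 and A = 0.9513.

A ≈ 0.951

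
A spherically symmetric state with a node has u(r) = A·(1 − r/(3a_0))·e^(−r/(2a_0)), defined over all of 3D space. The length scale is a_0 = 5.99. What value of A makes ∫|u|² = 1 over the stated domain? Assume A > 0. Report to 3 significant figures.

A ≈ 0.0236

We need A² ∫|f|² 4πr² dr = 1, taking the integral from 0 to ∞.
In 3D with spherical symmetry the volume element is 4πr² dr.
Using ∫₀^∞ rⁿ e^(−αr) dr = n!/αⁿ⁺¹, with u = A·(1 − r/(3a_0))·e^(−r/(2a_0)), the integral evaluates to A²·[8·π·a_0^3/3].
Hence A² = 1/[8·π·a_0^3/3].
With a_0 = 5.99: A² = 0.0005554 and A = 0.02357.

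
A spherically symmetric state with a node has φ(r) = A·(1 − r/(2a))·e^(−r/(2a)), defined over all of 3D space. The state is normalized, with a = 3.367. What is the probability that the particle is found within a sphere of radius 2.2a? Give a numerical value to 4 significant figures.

P ≈ 0.05283

Integrate the radial probability density 4πr²|φ|² over r ≤ 2.2a.
The full normalization integral is A²·[8·π·a^3] = 1, fixing A².
In terms of u = r/a (A², 4π and the length scale all cancel between numerator and denominator), P = [∫_{0}^{2.2} u^2·(1 - u/2)^2·e^(-u) du] / [∫_{0}^{∞} u^2·(1 - u/2)^2·e^(-u) du].
With ∫ u^2·(1 - u/2)^2·e^(-u) du = -(u^4/4 + u^2 + 2·u + 2)·e^(-u) + C, the region integral is ≈ 0.105665 and the full one is 2.
Taking the ratio yields P = 0.052832.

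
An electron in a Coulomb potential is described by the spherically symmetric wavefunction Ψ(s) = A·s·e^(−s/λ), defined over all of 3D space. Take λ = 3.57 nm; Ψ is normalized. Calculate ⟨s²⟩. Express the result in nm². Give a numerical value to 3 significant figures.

⟨s²⟩ = ∫ s^2 |Ψ|² 4πs² ds over the full domain.
Since the A² factors cancel between numerator and denominator, ⟨s²⟩ = 15·λ^2/2.
With λ = 3.57, ⟨s^2⟩ = 95.59.

⟨s^2⟩ ≈ 95.6 nm^2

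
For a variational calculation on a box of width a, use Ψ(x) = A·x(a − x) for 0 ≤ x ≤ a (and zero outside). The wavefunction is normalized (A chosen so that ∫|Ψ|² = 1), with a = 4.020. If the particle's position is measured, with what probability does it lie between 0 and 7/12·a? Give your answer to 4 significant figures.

P ≈ 0.6534

The probability is P = ∫ |Ψ|² dx over [0, 7/12·a].
With A² fixed by ∫|Ψ|² = 1, i.e. A² = (a^5/30)^(−1), substitute and integrate.
Let u = x/a; then A² and the length scale cancel, so P = ∫_{0}^{7/12} u^2·(1 - u)^2 du ÷ ∫_{0}^{1} u^2·(1 - u)^2 du.
With ∫ u^2·(1 - u)^2 du = u^3·(6·u^2 - 15·u + 10)/30 + C, the region integral is ≈ 0.0217794 and the full one is 1/30.
This works out to P = 0.65338.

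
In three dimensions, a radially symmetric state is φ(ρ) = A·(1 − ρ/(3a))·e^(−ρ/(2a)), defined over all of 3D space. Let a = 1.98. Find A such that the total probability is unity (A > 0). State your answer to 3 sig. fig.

We need A² ∫|f|² 4πρ² dρ = 1, taking the integral from 0 to ∞.
The angular integral contributes 4π, leaving ∫₀^∞ ρ²|φ|² dρ.
Using ∫₀^∞ ρⁿ e^(−αρ) dρ = n!/αⁿ⁺¹, carrying out the integral gives A² · 8·π·a^3/3.
So A² = (8·π·a^3/3)^(−1).
Substituting a = 1.98 gives A² = 0.01538, so A = 0.1240.

A ≈ 0.124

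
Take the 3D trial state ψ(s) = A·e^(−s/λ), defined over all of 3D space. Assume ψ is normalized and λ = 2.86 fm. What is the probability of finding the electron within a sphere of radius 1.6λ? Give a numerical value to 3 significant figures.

With dV = 4πs²ds, the probability is ∫|ψ|² dV over s ≤ 1.6λ.
The full normalization integral is A²·[π·λ^3] = 1, fixing A².
Substituting u = s/λ, A², 4π and the length scale all cancel in the ratio: P = ∫_{0}^{1.6} u^2·e^(-2·u) du / ∫_{0}^{∞} u^2·e^(-2·u) du.
With ∫ u^2·e^(-2·u) du = -(2·u^2 + 2·u + 1)·e^(-2·u)/4 + C, the region integral is 1/4 - 233·e^(-16/5)/100 and the full one is 1/4.
Taking the ratio yields P = 0.6201.

P ≈ 0.620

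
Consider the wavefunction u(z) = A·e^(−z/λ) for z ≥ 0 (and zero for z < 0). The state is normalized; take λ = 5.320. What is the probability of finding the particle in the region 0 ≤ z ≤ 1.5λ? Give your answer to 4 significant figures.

The probability is P = ∫ |u|² dz over [0, 1.5λ].
Since A² = 1/(λ/2), this is the region integral divided by the full normalization integral.
Let t = z/λ; then A² and the length scale cancel, so P = ∫_{0}^{1.5} e^(-2·t) dt ÷ ∫_{0}^{∞} e^(-2·t) dt.
An antiderivative of e^(-2·t) is -e^(-2·t)/2; evaluating from 0 to 1.5 gives 1/2 - e^(-3)/2, while the full integral is 1/2.
Taking the ratio, P = 0.95021.

P ≈ 0.9502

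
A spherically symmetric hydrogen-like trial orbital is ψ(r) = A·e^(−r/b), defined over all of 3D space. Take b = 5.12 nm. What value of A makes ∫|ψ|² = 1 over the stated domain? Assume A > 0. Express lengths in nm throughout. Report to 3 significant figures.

A ≈ 0.0487 nm^(-3/2)

Require ∫ |ψ|² 4πr² dr = 1 over the whole domain.
With ψ = A·e^(−r/b), the integral evaluates to A²·[π·b^3].
Hence A² = 1/[π·b^3].
Substituting b = 5.12 gives A² = 0.002372, so A = 0.04870.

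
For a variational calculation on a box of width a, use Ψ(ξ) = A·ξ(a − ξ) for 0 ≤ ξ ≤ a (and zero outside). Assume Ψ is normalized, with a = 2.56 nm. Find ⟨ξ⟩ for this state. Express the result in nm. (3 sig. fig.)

⟨ξ⟩ ≈ 1.28 nm

⟨ξ⟩ = ∫ ξ |Ψ|² dξ over the full domain.
Expanding the polynomial and integrating term by term, since the A² factors cancel between numerator and denominator, ⟨ξ⟩ = a/2.
Putting a = 2.56 gives 1.280.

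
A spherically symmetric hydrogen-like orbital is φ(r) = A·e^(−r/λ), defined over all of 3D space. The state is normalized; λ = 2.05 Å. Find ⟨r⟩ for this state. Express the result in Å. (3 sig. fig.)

⟨r⟩ = ∫ r |φ|² 4πr² dr over the full domain.
With ∫₀^∞ r^3 e^(−αr) dr = 3!/α^4, evaluating both integrals, ⟨r⟩ = 3·λ/2.
With λ = 2.05, ⟨r⟩ = 3.075.

⟨r⟩ ≈ 3.08 Å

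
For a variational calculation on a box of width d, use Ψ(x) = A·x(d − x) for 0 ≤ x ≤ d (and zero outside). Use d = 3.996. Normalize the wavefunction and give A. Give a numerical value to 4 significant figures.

We need A² ∫|f|² dx = 1, taking the integral from 0 to d.
Expanding the polynomial and integrating term by term, carrying out the integral gives A² · d^5/30.
Hence A² = 1/[d^5/30].
With d = 3.996: A² = 0.029444 and A = 0.17159.

A ≈ 0.1716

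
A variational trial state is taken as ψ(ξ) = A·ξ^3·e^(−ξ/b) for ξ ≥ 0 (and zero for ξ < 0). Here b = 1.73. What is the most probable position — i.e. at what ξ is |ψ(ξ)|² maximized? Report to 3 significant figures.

ξ ≈ 5.19

Set d/dξ [|ψ(ξ)|²] = 0 and solve for ξ > 0.
This gives ξ = 3·b.
With b = 1.73, the most probable position is 5.190.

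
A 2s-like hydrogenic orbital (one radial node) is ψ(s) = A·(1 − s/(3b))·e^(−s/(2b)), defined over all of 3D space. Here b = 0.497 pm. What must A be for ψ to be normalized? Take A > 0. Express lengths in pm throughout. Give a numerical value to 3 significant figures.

A ≈ 0.986 pm^(-3/2)

Require ∫ |ψ|² 4πs² ds = 1 over the whole domain.
In 3D with spherical symmetry the volume element is 4πs² ds.
Using ∫₀^∞ sⁿ e^(−αs) ds = n!/αⁿ⁺¹, with ψ = A·(1 − s/(3b))·e^(−s/(2b)), the integral evaluates to A²·[8·π·b^3/3].
So A² = (8·π·b^3/3)^(−1).
With b = 0.497: A² = 0.9723 and A = 0.9861.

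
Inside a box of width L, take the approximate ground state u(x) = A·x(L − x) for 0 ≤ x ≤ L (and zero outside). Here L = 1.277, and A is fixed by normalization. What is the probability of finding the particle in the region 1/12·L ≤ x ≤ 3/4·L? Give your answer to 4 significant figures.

The probability is P = ∫ |u|² dx over [1/12·L, 3/4·L].
With A² fixed by ∫|u|² = 1, i.e. A² = (L^5/30)^(−1), substitute and integrate.
In terms of t = x/L (A² and the length scale cancel between numerator and denominator), P = [∫_{1/12}^{3/4} t^2·(1 - t)^2 dt] / [∫_{0}^{1} t^2·(1 - t)^2 dt].
Using ∫ t^2·(1 - t)^2 dt = t^3·(6·t^2 - 15·t + 10)/30, the numerator is ≈ 0.0297132 and the denominator is 1/30.
This works out to P = 4621/5184.

P ≈ 0.8914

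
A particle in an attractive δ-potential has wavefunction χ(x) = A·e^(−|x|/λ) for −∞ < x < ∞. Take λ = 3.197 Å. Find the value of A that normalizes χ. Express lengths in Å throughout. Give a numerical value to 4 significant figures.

A ≈ 0.5593 Å^(-1/2)

The normalization condition is ∫|χ|² dx = 1 from −∞ to ∞.
With χ = A·e^(−|x|/λ), the integral evaluates to A²·[λ].
So A² = (λ)^(−1).
With λ = 3.197: A² = 0.31279 and A = 0.55928.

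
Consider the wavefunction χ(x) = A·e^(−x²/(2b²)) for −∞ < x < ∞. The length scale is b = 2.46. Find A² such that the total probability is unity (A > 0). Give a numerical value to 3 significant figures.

The normalization condition is ∫|χ|² dx = 1 from −∞ to ∞.
With ∫_{−∞}^{∞} x^(2m) e^(−αx²) dx = (2m−1)!!·√π / (2^m α^(m+1/2)), carrying out the integral gives A² · √(π)·b.
So A² = (√(π)·b)^(−1).
Plugging in b = 2.46 yields A = 0.4789.

A^2 ≈ 0.229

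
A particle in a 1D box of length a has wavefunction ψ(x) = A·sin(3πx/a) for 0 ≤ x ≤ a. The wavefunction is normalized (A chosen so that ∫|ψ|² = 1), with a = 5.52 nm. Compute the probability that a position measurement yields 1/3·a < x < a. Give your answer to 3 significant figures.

P ≈ 0.667

P = ∫_{1/3·a}^{a} |ψ(x)|² dx.
The normalization integral ∫|ψ|²dx over the whole domain equals a/2·A², and A² cancels in the ratio.
Substituting u = x/a, A² and the length scale cancel in the ratio: P = ∫_{1/3}^{1} sin(3·π·u)^2 du / ∫_{0}^{1} sin(3·π·u)^2 du.
With ∫ sin(3·π·u)^2 du = u/2 - sin(6·π·u)/(12·π) + C, the region integral is 1/3 and the full one is 1/2.
Taking the ratio, P = 2/3.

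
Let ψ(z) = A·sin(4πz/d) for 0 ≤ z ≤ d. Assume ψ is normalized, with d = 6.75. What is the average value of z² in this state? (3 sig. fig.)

By definition ⟨z²⟩ = ∫ z^2 |ψ(z)|² dz.
With ∫₀^d sin²(nπz/d) dz = d/2, evaluating both integrals, ⟨z²⟩ = -d^2/(32·π^2) + d^2/3.
Putting d = 6.75 gives 15.04.

⟨z^2⟩ ≈ 15.0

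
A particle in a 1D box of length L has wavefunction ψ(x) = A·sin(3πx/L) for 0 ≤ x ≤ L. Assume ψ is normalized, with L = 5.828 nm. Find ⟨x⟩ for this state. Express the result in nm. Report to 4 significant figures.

⟨x⟩ ≈ 2.914 nm

The expectation value is the |ψ|²-weighted average of x: ∫ x|ψ|² dx.
Using sin²θ = (1 − cos 2θ)/2, since the A² factors cancel between numerator and denominator, ⟨x⟩ = L/2.
Putting L = 5.828 gives 2.9140.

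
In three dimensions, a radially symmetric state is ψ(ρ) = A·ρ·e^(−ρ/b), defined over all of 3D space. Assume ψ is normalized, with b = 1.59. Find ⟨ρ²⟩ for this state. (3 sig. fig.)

⟨ρ²⟩ = ∫ ρ^2 |ψ|² 4πρ² dρ over the full domain.
Using ∫₀^∞ ρⁿ e^(−αρ) dρ = n!/αⁿ⁺¹, evaluating both integrals, ⟨ρ²⟩ = 15·b^2/2.
Putting b = 1.59 gives 18.96.

⟨ρ^2⟩ ≈ 19.0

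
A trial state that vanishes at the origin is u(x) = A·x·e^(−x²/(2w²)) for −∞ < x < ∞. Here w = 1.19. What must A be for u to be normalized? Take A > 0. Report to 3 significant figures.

A ≈ 0.818

Require ∫ |u|² dx = 1 over the whole domain.
With u = A·x·e^(−x²/(2w²)), the integral evaluates to A²·[√(π)·w^3/2].
Setting this equal to 1 gives A² = 1/(√(π)·w^3/2).
Substituting w = 1.19 gives A² = 0.6696, so A = 0.8183.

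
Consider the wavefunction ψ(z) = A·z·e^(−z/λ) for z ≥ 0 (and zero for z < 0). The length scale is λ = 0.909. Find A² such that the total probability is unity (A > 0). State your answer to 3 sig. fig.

A^2 ≈ 5.33

Normalization requires ∫|ψ|² dz = 1, integrated from 0 to ∞.
Using ∫₀^∞ zⁿ e^(−αz) dz = n!/αⁿ⁺¹, ∫|ψ|² dz = A²·(λ^3/4).
Hence A² = 1/[λ^3/4].
Plugging in λ = 0.909 yields A = 2.308.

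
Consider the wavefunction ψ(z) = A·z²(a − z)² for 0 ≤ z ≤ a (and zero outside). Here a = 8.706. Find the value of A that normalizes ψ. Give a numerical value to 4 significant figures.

A ≈ 0.001481

We need A² ∫|f|² dz = 1, taking the integral from 0 to a.
The integral (without the A² prefactor) comes out to a^9/630.
With a = 8.706: A² = 0.0000021927 and A = 0.0014808.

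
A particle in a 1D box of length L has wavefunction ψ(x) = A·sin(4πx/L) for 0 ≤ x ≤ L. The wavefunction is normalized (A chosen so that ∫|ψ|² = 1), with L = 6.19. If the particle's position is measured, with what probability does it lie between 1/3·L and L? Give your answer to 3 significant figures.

The probability is P = ∫ |ψ|² dx over [1/3·L, L].
With A² fixed by ∫|ψ|² = 1, i.e. A² = (L/2)^(−1), substitute and integrate.
Substituting u = x/L, A² and the length scale cancel in the ratio: P = ∫_{1/3}^{1} sin(4·π·u)^2 du / ∫_{0}^{1} sin(4·π·u)^2 du.
An antiderivative of sin(4·π·u)^2 is u/2 - sin(4·π·u)·cos(4·π·u)/(8·π); evaluating from 1/3 to 1 gives √(3)/(32·π) + 1/3, while the full integral is 1/2.
This works out to P = √(3)/(16·π) + 2/3.

P ≈ 0.701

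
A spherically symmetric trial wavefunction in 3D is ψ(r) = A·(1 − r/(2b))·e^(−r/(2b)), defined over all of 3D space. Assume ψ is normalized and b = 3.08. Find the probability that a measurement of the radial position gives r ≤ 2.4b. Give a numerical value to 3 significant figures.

P ≈ 0.0541

With dV = 4πr²dr, the probability is ∫|ψ|² dV over r ≤ 2.4b.
Normalization gives A² = 1/(8·π·b^3).
Substituting u = r/b, A², 4π and the length scale all cancel in the ratio: P = ∫_{0}^{2.4} u^2·(1 - u/2)^2·e^(-u) du / ∫_{0}^{∞} u^2·(1 - u/2)^2·e^(-u) du.
An antiderivative of u^2·(1 - u/2)^2·e^(-u) is -(u^4/4 + u^2 + 2·u + 2)·e^(-u); evaluating from 0 to 2.4 gives ≈ 0.10813, while the full integral is 2.
Taking the ratio yields P = 0.05407.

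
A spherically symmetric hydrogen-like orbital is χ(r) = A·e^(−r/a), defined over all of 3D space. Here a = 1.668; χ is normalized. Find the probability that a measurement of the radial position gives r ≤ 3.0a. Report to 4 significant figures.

Integrate the radial probability density 4πr²|χ|² over r ≤ 3.0a.
The full normalization integral is A²·[π·a^3] = 1, fixing A².
Substituting u = r/a, A², 4π and the length scale all cancel in the ratio: P = ∫_{0}^{3.0} u^2·e^(-2·u) du / ∫_{0}^{∞} u^2·e^(-2·u) du.
With ∫ u^2·e^(-2·u) du = -(2·u^2 + 2·u + 1)·e^(-2·u)/4 + C, the region integral is 1/4 - 25·e^(-6)/4 and the full one is 1/4.
Taking the ratio yields P = 0.93803.

P ≈ 0.9380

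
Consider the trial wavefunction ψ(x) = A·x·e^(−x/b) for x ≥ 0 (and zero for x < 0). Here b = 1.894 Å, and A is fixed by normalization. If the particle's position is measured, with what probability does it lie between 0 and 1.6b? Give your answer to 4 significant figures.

P ≈ 0.6201

The probability is P = ∫ |ψ|² dx over [0, 1.6b].
Since A² = 1/(b^3/4), this is the region integral divided by the full normalization integral.
Let u = x/b; then A² and the length scale cancel, so P = ∫_{0}^{1.6} u^2·e^(-2·u) du ÷ ∫_{0}^{∞} u^2·e^(-2·u) du.
Using ∫ u^2·e^(-2·u) du = -(2·u^2 + 2·u + 1)·e^(-2·u)/4, the numerator is 1/4 - 233·e^(-16/5)/100 and the denominator is 1/4.
This works out to P = 0.62010.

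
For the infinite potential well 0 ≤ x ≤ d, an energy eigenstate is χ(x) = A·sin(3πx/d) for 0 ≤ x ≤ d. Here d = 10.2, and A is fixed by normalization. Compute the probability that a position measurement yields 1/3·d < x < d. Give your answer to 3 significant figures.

P = ∫_{1/3·d}^{d} |χ(x)|² dx.
With A² fixed by ∫|χ|² = 1, i.e. A² = (d/2)^(−1), substitute and integrate.
In terms of u = x/d (A² and the length scale cancel between numerator and denominator), P = [∫_{1/3}^{1} sin(3·π·u)^2 du] / [∫_{0}^{1} sin(3·π·u)^2 du].
An antiderivative of sin(3·π·u)^2 is u/2 - sin(6·π·u)/(12·π); evaluating from 1/3 to 1 gives 1/3, while the full integral is 1/2.
Taking the ratio, P = 2/3.

P ≈ 0.667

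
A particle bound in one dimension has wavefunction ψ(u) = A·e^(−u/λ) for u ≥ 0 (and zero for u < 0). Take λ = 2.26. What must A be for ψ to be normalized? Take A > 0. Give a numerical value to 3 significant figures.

A ≈ 0.941

We need A² ∫|f|² du = 1, taking the integral from 0 to ∞.
Using ∫₀^∞ uⁿ e^(−αu) du = n!/αⁿ⁺¹, with ψ = A·e^(−u/λ), the integral evaluates to A²·[λ/2].
Setting this equal to 1 gives A² = 1/(λ/2).
With λ = 2.26: A² = 0.8850 and A = 0.9407.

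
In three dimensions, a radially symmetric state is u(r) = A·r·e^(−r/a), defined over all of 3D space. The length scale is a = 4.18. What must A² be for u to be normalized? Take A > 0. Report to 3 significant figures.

A^2 ≈ 0.0000831

Require ∫ |u|² 4πr² dr = 1 over the whole domain.
The angular integral contributes 4π, leaving ∫₀^∞ r²|u|² dr.
Recall ∫₀^∞ r^m e^(−r/β) dr = m!·β^(m+1), with u = A·r·e^(−r/a), the integral evaluates to A²·[3·π·a^5].
Setting this equal to 1 gives A² = 1/(3·π·a^5).
Plugging in a = 4.18 yields A = 0.009119.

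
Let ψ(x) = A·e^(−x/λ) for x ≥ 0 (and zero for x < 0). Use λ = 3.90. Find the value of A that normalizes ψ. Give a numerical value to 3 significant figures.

Normalization requires ∫|ψ|² dx = 1, integrated from 0 to ∞.
Using ∫₀^∞ xⁿ e^(−αx) dx = n!/αⁿ⁺¹, ∫|ψ|² dx = A²·(λ/2).
Setting this equal to 1 gives A² = 1/(λ/2).
Substituting λ = 3.90 gives A² = 0.5128, so A = 0.7161.

A ≈ 0.716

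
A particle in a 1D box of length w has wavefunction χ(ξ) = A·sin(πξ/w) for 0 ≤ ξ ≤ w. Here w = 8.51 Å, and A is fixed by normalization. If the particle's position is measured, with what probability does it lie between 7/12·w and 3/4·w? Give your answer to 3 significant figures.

P ≈ 0.246

P = ∫_{7/12·w}^{3/4·w} |χ(ξ)|² dξ.
With A² fixed by ∫|χ|² = 1, i.e. A² = (w/2)^(−1), substitute and integrate.
In terms of u = ξ/w (A² and the length scale cancel between numerator and denominator), P = [∫_{7/12}^{3/4} sin(π·u)^2 du] / [∫_{0}^{1} sin(π·u)^2 du].
With ∫ sin(π·u)^2 du = u/2 - sin(2·π·u)/(4·π) + C, the region integral is 1/(8·π) + 1/12 and the full one is 1/2.
Taking the ratio, P = (3 + 2·π)/(12·π).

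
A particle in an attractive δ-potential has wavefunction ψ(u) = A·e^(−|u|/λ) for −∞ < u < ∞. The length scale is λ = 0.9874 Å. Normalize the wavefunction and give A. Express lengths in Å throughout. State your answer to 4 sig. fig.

The normalization condition is ∫|ψ|² du = 1 from −∞ to ∞.
With ∫₀^∞ u^0 e^(−αu) du = 0!/α^1, with ψ = A·e^(−|u|/λ), the integral evaluates to A²·[λ].
With λ = 0.9874: A² = 1.0128 and A = 1.0064.

A ≈ 1.006 Å^(-1/2)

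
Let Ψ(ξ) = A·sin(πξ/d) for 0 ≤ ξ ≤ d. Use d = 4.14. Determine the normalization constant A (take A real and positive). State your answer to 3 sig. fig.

A ≈ 0.695

Require ∫ |Ψ|² dξ = 1 over the whole domain.
Using sin²θ = (1 − cos 2θ)/2, carrying out the integral gives A² · d/2.
Setting this equal to 1 gives A² = 1/(d/2).
Substituting d = 4.14 gives A² = 0.4831, so A = 0.6950.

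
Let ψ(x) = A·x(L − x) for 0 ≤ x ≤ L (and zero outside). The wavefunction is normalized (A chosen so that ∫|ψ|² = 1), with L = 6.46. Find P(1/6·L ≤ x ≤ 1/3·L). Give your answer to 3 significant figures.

P ≈ 0.174

The probability is P = ∫ |ψ|² dx over [1/6·L, 1/3·L].
Since A² = 1/(L^5/30), this is the region integral divided by the full normalization integral.
Substituting u = x/L, A² and the length scale cancel in the ratio: P = ∫_{1/6}^{1/3} u^2·(1 - u)^2 du / ∫_{0}^{1} u^2·(1 - u)^2 du.
With ∫ u^2·(1 - u)^2 du = u^3·(6·u^2 - 15·u + 10)/30 + C, the region integral is ≈ 0.0058128 and the full one is 1/30.
This works out to P = 113/648.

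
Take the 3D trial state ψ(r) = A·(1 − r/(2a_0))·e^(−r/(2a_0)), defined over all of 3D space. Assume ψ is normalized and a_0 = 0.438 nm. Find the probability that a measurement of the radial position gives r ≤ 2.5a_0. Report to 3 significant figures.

With dV = 4πr²dr, the probability is ∫|ψ|² dV over r ≤ 2.5a_0.
The full normalization integral is A²·[8·π·a_0^3] = 1, fixing A².
In terms of u = r/a_0 (A², 4π and the length scale all cancel between numerator and denominator), P = [∫_{0}^{2.5} u^2·(1 - u/2)^2·e^(-u) du] / [∫_{0}^{∞} u^2·(1 - u/2)^2·e^(-u) du].
With ∫ u^2·(1 - u/2)^2·e^(-u) du = -(u^4/4 + u^2 + 2·u + 2)·e^(-u) + C, the region integral is 2 - 1473·e^(-5/2)/64 and the full one is 2.
The region integral divided by the full integral gives P = 0.05538.

P ≈ 0.0554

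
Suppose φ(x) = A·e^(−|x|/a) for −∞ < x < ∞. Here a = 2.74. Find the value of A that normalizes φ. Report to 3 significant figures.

A ≈ 0.604

The normalization condition is ∫|φ|² dx = 1 from −∞ to ∞.
Recall ∫₀^∞ x^m e^(−x/β) dx = m!·β^(m+1), the integral (without the A² prefactor) comes out to a.
So A² = (a)^(−1).
Substituting a = 2.74 gives A² = 0.3650, so A = 0.6041.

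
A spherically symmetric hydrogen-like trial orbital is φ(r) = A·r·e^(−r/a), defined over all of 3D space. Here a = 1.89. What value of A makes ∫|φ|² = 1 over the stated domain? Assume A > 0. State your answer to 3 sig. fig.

Require ∫ |φ|² 4πr² dr = 1 over the whole domain.
In 3D with spherical symmetry the volume element is 4πr² dr.
With ∫₀^∞ r^4 e^(−αr) dr = 4!/α^5, carrying out the integral gives A² · 3·π·a^5.
Setting this equal to 1 gives A² = 1/(3·π·a^5).
Plugging in a = 1.89 yields A = 0.06633.

A ≈ 0.0663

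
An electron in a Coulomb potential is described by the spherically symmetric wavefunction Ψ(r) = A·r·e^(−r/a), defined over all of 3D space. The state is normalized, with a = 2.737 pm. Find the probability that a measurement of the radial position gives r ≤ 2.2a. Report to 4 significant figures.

With dV = 4πr²dr, the probability is ∫|Ψ|² dV over r ≤ 2.2a.
A² is fixed by ∫₀^∞ 4πr²|Ψ|² dr = 1, i.e. A² = (3·π·a^5)^(−1).
In terms of u = r/a (A², 4π and the length scale all cancel between numerator and denominator), P = [∫_{0}^{2.2} u^4·e^(-2·u) du] / [∫_{0}^{∞} u^4·e^(-2·u) du].
With ∫ u^4·e^(-2·u) du = -(u^4/2 + u^3 + 3·u^2/2 + 3·u/2 + 3/4)·e^(-2·u) + C, the region integral is ≈ 0.336612 and the full one is 3/4.
The region integral divided by the full integral gives P = 0.44882.

P ≈ 0.4488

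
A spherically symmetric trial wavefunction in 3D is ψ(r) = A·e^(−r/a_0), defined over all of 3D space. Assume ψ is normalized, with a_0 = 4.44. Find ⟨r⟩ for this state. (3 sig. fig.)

⟨r⟩ = ∫ r |ψ|² 4πr² dr over the full domain.
Using ∫₀^∞ rⁿ e^(−αr) dr = n!/αⁿ⁺¹, evaluating both integrals, ⟨r⟩ = 3·a_0/2.
Putting a_0 = 4.44 gives 6.660.

⟨r⟩ ≈ 6.66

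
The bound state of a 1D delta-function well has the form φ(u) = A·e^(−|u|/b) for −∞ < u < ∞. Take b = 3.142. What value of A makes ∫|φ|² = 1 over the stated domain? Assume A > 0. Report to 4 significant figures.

A ≈ 0.5642

We need A² ∫|f|² du = 1, taking the integral from −∞ to ∞.
Using ∫₀^∞ uⁿ e^(−αu) du = n!/αⁿ⁺¹, ∫|φ|² du = A²·(b).
So A² = (b)^(−1).
Plugging in b = 3.142 yields A = 0.56415.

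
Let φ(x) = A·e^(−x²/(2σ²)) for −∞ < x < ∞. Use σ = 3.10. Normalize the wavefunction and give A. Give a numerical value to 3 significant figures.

Normalization requires ∫|φ|² dx = 1, integrated from −∞ to ∞.
Carrying out the integral gives A² · √(π)·σ.
Substituting σ = 3.10 gives A² = 0.1820, so A = 0.4266.

A ≈ 0.427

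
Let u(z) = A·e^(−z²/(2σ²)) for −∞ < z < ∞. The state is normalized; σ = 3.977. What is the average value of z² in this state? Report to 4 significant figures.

The expectation value is the |u|²-weighted average of z^2: ∫ z^2|u|² dz.
Differentiating ∫e^(−αz²) dz = √(π/α) under α to get the higher moments, the ratio of the moment integral to the normalization integral gives ⟨z²⟩ = σ^2/2.
Putting σ = 3.977 gives 7.9083.

⟨z^2⟩ ≈ 7.908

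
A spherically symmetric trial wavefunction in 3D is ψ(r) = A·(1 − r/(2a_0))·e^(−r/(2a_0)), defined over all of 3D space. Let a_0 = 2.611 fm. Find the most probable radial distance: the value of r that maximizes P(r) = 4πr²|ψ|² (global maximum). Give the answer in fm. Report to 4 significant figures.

r ≈ 13.67 fm

Set d/dr [P(r) = 4πr²|ψ|²] = 0 and solve for r > 0.
This gives r = a_0·(√(5) + 3).
With a_0 = 2.611, the most probable radial distance is 13.671 fm.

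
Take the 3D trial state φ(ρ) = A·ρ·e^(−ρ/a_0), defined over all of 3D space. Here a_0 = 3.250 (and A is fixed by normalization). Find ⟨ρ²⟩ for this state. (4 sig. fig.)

⟨ρ^2⟩ ≈ 79.22

By definition ⟨ρ²⟩ = ∫ ρ^2 |φ(ρ)|² 4πρ² dρ.
Recall ∫₀^∞ ρ^m e^(−ρ/β) dρ = m!·β^(m+1), the ratio of the moment integral to the normalization integral gives ⟨ρ²⟩ = 15·a_0^2/2.
With a_0 = 3.250, ⟨ρ^2⟩ = 79.219.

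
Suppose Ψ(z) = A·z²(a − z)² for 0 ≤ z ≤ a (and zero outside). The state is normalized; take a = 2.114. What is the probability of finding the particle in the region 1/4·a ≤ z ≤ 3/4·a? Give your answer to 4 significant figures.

P ≈ 0.9021

The probability is P = ∫ |Ψ|² dz over [1/4·a, 3/4·a].
Since A² = 1/(a^9/630), this is the region integral divided by the full normalization integral.
In terms of u = z/a (A² and the length scale cancel between numerator and denominator), P = [∫_{1/4}^{3/4} u^4·(1 - u)^4 du] / [∫_{0}^{1} u^4·(1 - u)^4 du].
With ∫ u^4·(1 - u)^4 du = u^5·(70·u^4 - 315·u^3 + 540·u^2 - 420·u + 126)/630 + C, the region integral is ≈ 0.00143198 and the full one is 1/630.
Taking the ratio, P = 0.90215.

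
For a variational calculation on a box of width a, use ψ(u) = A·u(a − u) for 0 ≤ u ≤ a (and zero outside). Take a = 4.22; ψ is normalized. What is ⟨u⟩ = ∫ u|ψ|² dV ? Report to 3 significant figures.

⟨u⟩ = ∫ u |ψ|² du over the full domain.
Expanding the polynomial and integrating term by term, evaluating both integrals, ⟨u⟩ = a/2.
Putting a = 4.22 gives 2.110.

⟨u⟩ ≈ 2.11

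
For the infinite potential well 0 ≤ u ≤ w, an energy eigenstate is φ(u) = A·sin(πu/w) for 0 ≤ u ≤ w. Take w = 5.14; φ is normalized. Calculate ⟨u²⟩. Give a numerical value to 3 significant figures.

The expectation value is the |φ|²-weighted average of u^2: ∫ u^2|φ|² du.
Using sin²θ = (1 − cos 2θ)/2, the ratio of the moment integral to the normalization integral gives ⟨u²⟩ = -w^2/(2·π^2) + w^2/3.
With w = 5.14, ⟨u^2⟩ = 7.468.

⟨u^2⟩ ≈ 7.47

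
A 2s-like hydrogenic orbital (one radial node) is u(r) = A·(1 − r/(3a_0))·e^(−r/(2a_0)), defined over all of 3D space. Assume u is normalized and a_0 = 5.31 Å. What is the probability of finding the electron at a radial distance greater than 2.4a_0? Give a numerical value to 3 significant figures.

P = ∫ |u|² 4πr² dr over r > 2.4a_0.
A² is fixed by ∫₀^∞ 4πr²|u|² dr = 1, i.e. A² = (8·π·a_0^3/3)^(−1).
Substituting t = r/a_0, A², 4π and the length scale all cancel in the ratio: P = ∫_{2.4}^{∞} t^2·(1 - t/3)^2·e^(-t) dt / ∫_{0}^{∞} t^2·(1 - t/3)^2·e^(-t) dt.
Using ∫ t^2·(1 - t/3)^2·e^(-t) dt = (-t^4 + 2·t^3 - 3·t^2 - 6·t - 6)·e^(-t)/9, the numerator is 9002·e^(-12/5)/1875 and the denominator is 2/3.
The region integral divided by the full integral gives P = 0.6533.

P ≈ 0.653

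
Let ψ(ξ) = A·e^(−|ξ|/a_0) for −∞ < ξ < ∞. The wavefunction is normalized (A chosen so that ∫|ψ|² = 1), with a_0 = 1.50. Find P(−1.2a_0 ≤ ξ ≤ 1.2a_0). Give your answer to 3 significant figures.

P ≈ 0.909

P = ∫_{−1.2a_0}^{1.2a_0} |ψ(ξ)|² dξ.
The normalization integral ∫|ψ|²dξ over the whole domain equals a_0·A², and A² cancels in the ratio.
By symmetry take twice the ξ ≥ 0 contribution in numerator and denominator; the 2's cancel. Substituting u = ξ/a_0, A² and the length scale cancel in the ratio: P = ∫_{0}^{1.2} e^(-2·u) du / ∫_{0}^{∞} e^(-2·u) du.
Using ∫ e^(-2·u) du = -e^(-2·u)/2, the numerator is 1/2 - e^(-12/5)/2 and the denominator is 1/2.
The result is P = 0.9093.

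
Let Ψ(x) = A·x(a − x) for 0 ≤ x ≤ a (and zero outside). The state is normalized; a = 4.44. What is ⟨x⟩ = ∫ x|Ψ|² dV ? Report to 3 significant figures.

The expectation value is the |Ψ|²-weighted average of x: ∫ x|Ψ|² dx.
Since the A² factors cancel between numerator and denominator, ⟨x⟩ = a/2.
Putting a = 4.44 gives 2.220.

⟨x⟩ ≈ 2.22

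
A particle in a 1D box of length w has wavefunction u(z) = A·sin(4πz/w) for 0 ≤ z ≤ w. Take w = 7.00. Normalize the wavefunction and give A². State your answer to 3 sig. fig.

A^2 ≈ 0.286

The normalization condition is ∫|u|² dz = 1 from 0 to w.
Using sin²θ = (1 − cos 2θ)/2, the integral (without the A² prefactor) comes out to w/2.
Setting this equal to 1 gives A² = 1/(w/2).
Substituting w = 7.00 gives A² = 0.2857, so A = 0.5345.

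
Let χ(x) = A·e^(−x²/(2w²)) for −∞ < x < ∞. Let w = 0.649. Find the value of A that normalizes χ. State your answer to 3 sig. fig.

A ≈ 0.932

Normalization requires ∫|χ|² dx = 1, integrated from −∞ to ∞.
Carrying out the integral gives A² · √(π)·w.
Setting this equal to 1 gives A² = 1/(√(π)·w).
Substituting w = 0.649 gives A² = 0.8693, so A = 0.9324.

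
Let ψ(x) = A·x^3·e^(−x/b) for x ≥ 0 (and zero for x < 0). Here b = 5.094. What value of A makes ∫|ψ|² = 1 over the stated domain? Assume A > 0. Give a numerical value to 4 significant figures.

Normalization requires ∫|ψ|² dx = 1, integrated from 0 to ∞.
Carrying out the integral gives A² · 45·b^7/8.
Plugging in b = 5.094 yields A = 0.0014133.

A ≈ 0.001413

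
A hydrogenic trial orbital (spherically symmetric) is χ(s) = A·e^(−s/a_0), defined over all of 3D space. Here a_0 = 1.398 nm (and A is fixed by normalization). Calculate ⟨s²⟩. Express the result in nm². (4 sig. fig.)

The expectation value is the |χ|²-weighted average of s^2: ∫ s^2|χ|² 4πs² ds.
With ∫₀^∞ s^4 e^(−αs) ds = 4!/α^5, evaluating both integrals, ⟨s²⟩ = 3·a_0^2.
With a_0 = 1.398, ⟨s^2⟩ = 5.8632.

⟨s^2⟩ ≈ 5.863 nm^2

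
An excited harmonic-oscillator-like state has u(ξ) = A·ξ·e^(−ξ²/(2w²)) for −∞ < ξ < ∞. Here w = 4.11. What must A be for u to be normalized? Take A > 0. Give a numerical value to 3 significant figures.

The normalization condition is ∫|u|² dξ = 1 from −∞ to ∞.
Carrying out the integral gives A² · √(π)·w^3/2.
Hence A² = 1/[√(π)·w^3/2].
With w = 4.11: A² = 0.01625 and A = 0.1275.

A ≈ 0.127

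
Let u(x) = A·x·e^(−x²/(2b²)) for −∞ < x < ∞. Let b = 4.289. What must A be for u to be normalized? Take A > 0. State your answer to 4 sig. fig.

The normalization condition is ∫|u|² dx = 1 from −∞ to ∞.
With ∫_{−∞}^{∞} x^(2m) e^(−αx²) dx = (2m−1)!!·√π / (2^m α^(m+1/2)), the integral (without the A² prefactor) comes out to √(π)·b^3/2.
Plugging in b = 4.289 yields A = 0.11959.

A ≈ 0.1196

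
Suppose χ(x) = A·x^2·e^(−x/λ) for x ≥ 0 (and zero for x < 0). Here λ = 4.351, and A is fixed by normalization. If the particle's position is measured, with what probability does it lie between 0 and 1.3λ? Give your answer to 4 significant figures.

P ≈ 0.1226

|χ|² is the probability density, so P = ∫_{0}^{1.3λ} |χ|² dx.
The normalization integral ∫|χ|²dx over the whole domain equals 3·λ^5/4·A², and A² cancels in the ratio.
Let u = x/λ; then A² and the length scale cancel, so P = ∫_{0}^{1.3} u^4·e^(-2·u) du ÷ ∫_{0}^{∞} u^4·e^(-2·u) du.
Using ∫ u^4·e^(-2·u) du = -(u^4/2 + u^3 + 3·u^2/2 + 3·u/2 + 3/4)·e^(-2·u), the numerator is ≈ 0.0919324 and the denominator is 3/4.
This works out to P = 0.12258.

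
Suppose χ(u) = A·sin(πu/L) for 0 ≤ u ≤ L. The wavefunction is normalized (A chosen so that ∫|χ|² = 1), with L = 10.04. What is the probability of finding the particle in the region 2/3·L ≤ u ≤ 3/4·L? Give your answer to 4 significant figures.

P ≈ 0.1047

The probability is P = ∫ |χ|² du over [2/3·L, 3/4·L].
Since A² = 1/(L/2), this is the region integral divided by the full normalization integral.
In terms of t = u/L (A² and the length scale cancel between numerator and denominator), P = [∫_{2/3}^{3/4} sin(π·t)^2 dt] / [∫_{0}^{1} sin(π·t)^2 dt].
Using ∫ sin(π·t)^2 dt = t/2 - sin(2·π·t)/(4·π), the numerator is -√(3)/(8·π) + 1/24 + 1/(4·π) and the denominator is 1/2.
Taking the ratio, P = (-3·√(3) + π + 6)/(12·π).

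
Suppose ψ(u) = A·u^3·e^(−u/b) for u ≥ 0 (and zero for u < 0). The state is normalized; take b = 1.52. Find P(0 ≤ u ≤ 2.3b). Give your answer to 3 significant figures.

The probability is P = ∫ |ψ|² du over [0, 2.3b].
Since A² = 1/(45·b^7/8), this is the region integral divided by the full normalization integral.
In terms of t = u/b (A² and the length scale cancel between numerator and denominator), P = [∫_{0}^{2.3} t^6·e^(-2·t) dt] / [∫_{0}^{∞} t^6·e^(-2·t) dt].
An antiderivative of t^6·e^(-2·t) is -(4·t^6 + 12·t^5 + 30·t^4 + 60·t^3 + 90·t^2 + 90·t + 45)·e^(-2·t)/8; evaluating from 0 to 2.3 gives ≈ 1.0236, while the full integral is 45/8.
The result is P = 0.1820.

P ≈ 0.182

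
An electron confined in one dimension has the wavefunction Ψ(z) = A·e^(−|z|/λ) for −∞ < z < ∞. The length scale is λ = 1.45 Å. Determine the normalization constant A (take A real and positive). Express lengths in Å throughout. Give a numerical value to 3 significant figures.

A ≈ 0.830 Å^(-1/2)

Require ∫ |Ψ|² dz = 1 over the whole domain.
Using ∫₀^∞ zⁿ e^(−αz) dz = n!/αⁿ⁺¹, the integral (without the A² prefactor) comes out to λ.
Hence A² = 1/[λ].
Substituting λ = 1.45 gives A² = 0.6897, so A = 0.8305.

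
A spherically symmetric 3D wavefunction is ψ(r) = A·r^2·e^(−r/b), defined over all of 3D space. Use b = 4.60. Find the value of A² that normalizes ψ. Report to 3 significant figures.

A^2 ≈ 3.25E-7

The normalization condition is ∫|ψ|² 4πr² dr = 1 from 0 to ∞.
The angular integral contributes 4π, leaving ∫₀^∞ r²|ψ|² dr.
Recall ∫₀^∞ r^m e^(−r/β) dr = m!·β^(m+1), carrying out the integral gives A² · 45·π·b^7/2.
Setting this equal to 1 gives A² = 1/(45·π·b^7/2).
Substituting b = 4.60 gives A² = 3.246E-7, so A = 0.0005697.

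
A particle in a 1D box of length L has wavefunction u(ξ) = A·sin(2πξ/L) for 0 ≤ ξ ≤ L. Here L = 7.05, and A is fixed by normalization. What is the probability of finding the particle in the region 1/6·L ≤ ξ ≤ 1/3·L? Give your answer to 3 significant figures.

P = ∫_{1/6·L}^{1/3·L} |u(ξ)|² dξ.
With A² fixed by ∫|u|² = 1, i.e. A² = (L/2)^(−1), substitute and integrate.
Substituting t = ξ/L, A² and the length scale cancel in the ratio: P = ∫_{1/6}^{1/3} sin(2·π·t)^2 dt / ∫_{0}^{1} sin(2·π·t)^2 dt.
Using ∫ sin(2·π·t)^2 dt = t/2 - sin(4·π·t)/(8·π), the numerator is √(3)/(8·π) + 1/12 and the denominator is 1/2.
Evaluating gives P = (√(3)/4 + π/6)/π.

P ≈ 0.304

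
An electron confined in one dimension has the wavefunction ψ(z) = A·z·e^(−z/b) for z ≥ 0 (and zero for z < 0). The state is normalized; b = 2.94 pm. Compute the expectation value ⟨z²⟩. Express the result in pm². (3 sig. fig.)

By definition ⟨z²⟩ = ∫ z^2 |ψ(z)|² dz.
Using ∫₀^∞ zⁿ e^(−αz) dz = n!/αⁿ⁺¹, evaluating both integrals, ⟨z²⟩ = 3·b^2.
Putting b = 2.94 gives 25.93.

⟨z^2⟩ ≈ 25.9 pm^2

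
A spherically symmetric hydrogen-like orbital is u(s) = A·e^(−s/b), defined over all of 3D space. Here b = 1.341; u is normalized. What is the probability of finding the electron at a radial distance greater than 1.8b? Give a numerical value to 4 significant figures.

P ≈ 0.3027

Integrate the radial probability density 4πs²|u|² over s > 1.8b.
Normalization gives A² = 1/(π·b^3).
In terms of t = s/b (A², 4π and the length scale all cancel between numerator and denominator), P = [∫_{1.8}^{∞} t^2·e^(-2·t) dt] / [∫_{0}^{∞} t^2·e^(-2·t) dt].
An antiderivative of t^2·e^(-2·t) is -(2·t^2 + 2·t + 1)·e^(-2·t)/4; evaluating from 1.8 to ∞ gives 277·e^(-18/5)/100, while the full integral is 1/4.
The region integral divided by the full integral gives P = 0.30275.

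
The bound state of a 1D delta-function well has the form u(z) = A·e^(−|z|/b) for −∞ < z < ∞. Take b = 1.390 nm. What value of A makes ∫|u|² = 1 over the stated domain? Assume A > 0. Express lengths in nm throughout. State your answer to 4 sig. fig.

A ≈ 0.8482 nm^(-1/2)

Normalization requires ∫|u|² dz = 1, integrated from −∞ to ∞.
Recall ∫₀^∞ z^m e^(−z/β) dz = m!·β^(m+1), carrying out the integral gives A² · b.
So A² = (b)^(−1).
Substituting b = 1.390 gives A² = 0.71942, so A = 0.84819.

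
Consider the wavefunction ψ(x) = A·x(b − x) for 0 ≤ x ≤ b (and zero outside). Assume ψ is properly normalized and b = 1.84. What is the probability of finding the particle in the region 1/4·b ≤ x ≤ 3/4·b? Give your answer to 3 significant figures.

The probability is P = ∫ |ψ|² dx over [1/4·b, 3/4·b].
The normalization integral ∫|ψ|²dx over the whole domain equals b^5/30·A², and A² cancels in the ratio.
In terms of u = x/b (A² and the length scale cancel between numerator and denominator), P = [∫_{1/4}^{3/4} u^2·(1 - u)^2 du] / [∫_{0}^{1} u^2·(1 - u)^2 du].
An antiderivative of u^2·(1 - u)^2 is u^3·(6·u^2 - 15·u + 10)/30; evaluating from 1/4 to 3/4 gives 203/7680, while the full integral is 1/30.
This works out to P = 203/256.

P ≈ 0.793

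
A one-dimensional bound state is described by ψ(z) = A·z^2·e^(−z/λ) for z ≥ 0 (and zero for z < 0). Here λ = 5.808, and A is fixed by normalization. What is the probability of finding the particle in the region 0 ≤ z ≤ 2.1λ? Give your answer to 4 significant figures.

P ≈ 0.4102

The probability is P = ∫ |ψ|² dz over [0, 2.1λ].
With A² fixed by ∫|ψ|² = 1, i.e. A² = (3·λ^5/4)^(−1), substitute and integrate.
In terms of u = z/λ (A² and the length scale cancel between numerator and denominator), P = [∫_{0}^{2.1} u^4·e^(-2·u) du] / [∫_{0}^{∞} u^4·e^(-2·u) du].
With ∫ u^4·e^(-2·u) du = -(u^4/2 + u^3 + 3·u^2/2 + 3·u/2 + 3/4)·e^(-2·u) + C, the region integral is ≈ 0.307630 and the full one is 3/4.
Taking the ratio, P = 0.41017.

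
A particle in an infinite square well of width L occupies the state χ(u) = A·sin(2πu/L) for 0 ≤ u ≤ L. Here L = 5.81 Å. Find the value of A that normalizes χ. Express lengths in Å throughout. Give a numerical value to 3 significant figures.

Require ∫ |χ|² du = 1 over the whole domain.
∫|χ|² du = A²·(L/2).
Plugging in L = 5.81 yields A = 0.5867.

A ≈ 0.587 Å^(-1/2)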